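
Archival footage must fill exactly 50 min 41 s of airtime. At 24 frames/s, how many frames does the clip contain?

50 min 41 s = 3041 s.
Frames = 3041 × 24 = 72984.

72984 frames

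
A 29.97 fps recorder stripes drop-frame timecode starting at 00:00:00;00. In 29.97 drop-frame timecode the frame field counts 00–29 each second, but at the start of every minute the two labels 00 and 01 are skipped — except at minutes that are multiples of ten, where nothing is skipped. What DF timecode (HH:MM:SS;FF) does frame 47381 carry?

Each 10-minute DF block holds 10 × 60 × 30 − 9 × 2 = 17982 frames. 47381 ÷ 17982 → 2 full blocks, remainder 11417.
Within the partial block the first minute is 1800 frames and each further minute 1798, so 6 further minute boundaries passed. Total skipped labels = 18 × 2 + 2 × 6 = 48.
Non-drop label index = 47381 + 48 = 47429; at 30 labels/s that is 00:26:20:29, i.e. DF 00:26:20;29.

00:26:20;29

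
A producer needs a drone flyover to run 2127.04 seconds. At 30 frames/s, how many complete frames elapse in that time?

63811 frames

Frames = 2127.04 × 30 = 319056/5 ≈ 63811.2000.
Complete frames: 63811.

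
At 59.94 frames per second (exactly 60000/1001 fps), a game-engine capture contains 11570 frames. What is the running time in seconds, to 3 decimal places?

Running time = 11570 × 1001/60000 = 1158157/6000 s ≈ 193.026 s.

193.026 seconds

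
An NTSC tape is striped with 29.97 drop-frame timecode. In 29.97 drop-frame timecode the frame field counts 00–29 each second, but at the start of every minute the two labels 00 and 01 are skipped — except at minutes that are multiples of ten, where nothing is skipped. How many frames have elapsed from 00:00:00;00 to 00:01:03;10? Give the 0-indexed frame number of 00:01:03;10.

1898

Complete 10-minute blocks: 0, each 17982 frames → 0.
Remaining 1 whole minute in the current block: 1800 + 0 × 1798 = 1800 frames.
Within the current minute: 3 × 30 + 10 − 2 = 98 (labels ;00/;01 skipped at this minute). Total = 0 + 1800 + 98 = 1898.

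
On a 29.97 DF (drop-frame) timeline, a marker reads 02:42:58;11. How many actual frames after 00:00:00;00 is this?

293059

Complete 10-minute blocks: 16, each 17982 frames → 287712.
Remaining 2 whole minutes in the current block: 1800 + 1 × 1798 = 3598 frames.
Within the current minute: 58 × 30 + 11 − 2 = 1749 (labels ;00/;01 skipped at this minute). Total = 287712 + 3598 + 1749 = 293059.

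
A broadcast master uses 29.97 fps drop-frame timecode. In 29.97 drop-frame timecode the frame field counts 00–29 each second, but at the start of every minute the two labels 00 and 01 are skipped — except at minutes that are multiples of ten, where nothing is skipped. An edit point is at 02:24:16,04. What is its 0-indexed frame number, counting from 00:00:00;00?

259424

As if non-drop at 30 labels/s: (2 × 3600 + 24 × 60 + 16) × 30 + 4 = 259684.
Minute boundaries passed: 144; those not divisible by 10: 144 − 14 = 130; dropped labels = 2 × 130 = 260.
Actual frame index = 259684 − 260 = 259424.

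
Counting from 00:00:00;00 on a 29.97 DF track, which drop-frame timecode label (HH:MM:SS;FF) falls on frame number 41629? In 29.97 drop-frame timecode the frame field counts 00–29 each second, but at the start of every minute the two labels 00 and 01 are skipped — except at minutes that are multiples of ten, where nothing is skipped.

Ten DF minutes hold 17982 frames, so frame 41629 lies in block 2 (frames 35964–53945) with 5665 frames into that block.
The block's first minute is 1800 frames and the rest 1798 each; 5665 frames reaches minute 3, so 2 × 18 + 3 × 2 = 42 labels have been skipped so far.
Adding those back, label number 41629 + 42 = 41671 at 30 labels/s is 1389 s + 1 f = 0 h 23 min 9 s frame 1, i.e. 00:23:09;01.

00:23:09;01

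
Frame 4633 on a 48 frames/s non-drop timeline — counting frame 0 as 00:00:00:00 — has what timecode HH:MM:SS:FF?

00:01:36:25

4633 ÷ 48 = 96 full seconds, remainder 25 frames.
96 s = 0 h 1 min 36 s.
Timecode: 00:01:36:25.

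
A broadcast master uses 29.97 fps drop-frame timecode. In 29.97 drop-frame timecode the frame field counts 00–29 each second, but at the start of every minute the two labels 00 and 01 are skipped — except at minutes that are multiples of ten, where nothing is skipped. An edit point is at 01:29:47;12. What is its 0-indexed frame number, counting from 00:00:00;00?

As if non-drop at 30 labels/s: (1 × 3600 + 29 × 60 + 47) × 30 + 12 = 161622.
Minute boundaries passed: 89; those not divisible by 10: 89 − 8 = 81; dropped labels = 2 × 81 = 162.
Actual frame index = 161622 − 162 = 161460.

161460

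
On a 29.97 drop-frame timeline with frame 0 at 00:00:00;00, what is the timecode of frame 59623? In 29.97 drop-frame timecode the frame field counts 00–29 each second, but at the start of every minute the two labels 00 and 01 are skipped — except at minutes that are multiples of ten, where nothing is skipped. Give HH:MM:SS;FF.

00:33:09;13

Ten DF minutes hold 17982 frames, so frame 59623 lies in block 3 (frames 53946–71927) with 5677 frames into that block.
The block's first minute is 1800 frames and the rest 1798 each; 5677 frames reaches minute 3, so 3 × 18 + 3 × 2 = 60 labels have been skipped so far.
Adding those back, label number 59623 + 60 = 59683 at 30 labels/s is 1989 s + 13 f = 0 h 33 min 9 s frame 13, i.e. 00:33:09;13.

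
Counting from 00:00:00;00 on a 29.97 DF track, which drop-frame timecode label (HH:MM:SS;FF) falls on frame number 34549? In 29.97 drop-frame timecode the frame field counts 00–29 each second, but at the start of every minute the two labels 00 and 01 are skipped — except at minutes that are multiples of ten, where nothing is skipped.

Each 10-minute DF block holds 10 × 60 × 30 − 9 × 2 = 17982 frames. 34549 ÷ 17982 → 1 full block, remainder 16567.
Within the partial block the first minute is 1800 frames and each further minute 1798, so 9 further minute boundaries passed. Total skipped labels = 18 × 1 + 2 × 9 = 36.
Non-drop label index = 34549 + 36 = 34585; at 30 labels/s that is 00:19:12:25, i.e. DF 00:19:12;25.

00:19:12;25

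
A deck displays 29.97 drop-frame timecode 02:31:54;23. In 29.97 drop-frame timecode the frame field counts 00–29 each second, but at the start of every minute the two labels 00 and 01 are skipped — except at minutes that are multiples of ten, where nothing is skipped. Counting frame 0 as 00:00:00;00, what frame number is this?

273171

Complete 10-minute blocks: 15, each 17982 frames → 269730.
Remaining 1 whole minute in the current block: 1800 + 0 × 1798 = 1800 frames.
Within the current minute: 54 × 30 + 23 − 2 = 1641 (labels ;00/;01 skipped at this minute). Total = 269730 + 1800 + 1641 = 273171.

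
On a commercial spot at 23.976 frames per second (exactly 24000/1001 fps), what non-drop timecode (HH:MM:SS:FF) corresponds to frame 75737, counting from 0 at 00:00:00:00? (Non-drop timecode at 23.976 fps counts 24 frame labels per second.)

75737 ÷ 24 = 3155 full seconds, remainder 17 frames.
3155 s = 0 h 52 min 35 s.
Timecode: 00:52:35:17.

00:52:35:17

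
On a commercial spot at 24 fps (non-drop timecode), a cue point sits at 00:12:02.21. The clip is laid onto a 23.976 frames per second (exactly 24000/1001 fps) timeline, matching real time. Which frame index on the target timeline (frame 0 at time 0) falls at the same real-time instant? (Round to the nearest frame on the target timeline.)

frame 17332

Source frame index: (0×3600 + 12×60 + 2) × 24 + 21 = 17349.
Real time: 17349 / (24) = 5783/8 s.
Target frame: (5783/8) × (24000/1001) = 17349000/1001 ≈ 17331.668 → 17332.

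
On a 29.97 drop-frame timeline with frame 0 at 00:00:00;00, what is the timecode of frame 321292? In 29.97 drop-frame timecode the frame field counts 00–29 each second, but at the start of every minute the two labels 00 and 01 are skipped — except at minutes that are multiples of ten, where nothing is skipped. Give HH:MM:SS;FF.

02:58:40;14

Ten DF minutes hold 17982 frames, so frame 321292 lies in block 17 (frames 305694–323675) with 15598 frames into that block.
The block's first minute is 1800 frames and the rest 1798 each; 15598 frames reaches minute 8, so 17 × 18 + 8 × 2 = 322 labels have been skipped so far.
Adding those back, label number 321292 + 322 = 321614 at 30 labels/s is 10720 s + 14 f = 2 h 58 min 40 s frame 14, i.e. 02:58:40;14.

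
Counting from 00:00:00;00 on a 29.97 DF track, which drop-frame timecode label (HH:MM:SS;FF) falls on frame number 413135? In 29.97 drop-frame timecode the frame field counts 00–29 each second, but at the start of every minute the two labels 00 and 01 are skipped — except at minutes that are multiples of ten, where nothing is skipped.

Ten DF minutes hold 17982 frames, so frame 413135 lies in block 22 (frames 395604–413585) with 17531 frames into that block.
The block's first minute is 1800 frames and the rest 1798 each; 17531 frames reaches minute 9, so 22 × 18 + 9 × 2 = 414 labels have been skipped so far.
Adding those back, label number 413135 + 414 = 413549 at 30 labels/s is 13784 s + 29 f = 3 h 49 min 44 s frame 29, i.e. 03:49:44;29.

03:49:44;29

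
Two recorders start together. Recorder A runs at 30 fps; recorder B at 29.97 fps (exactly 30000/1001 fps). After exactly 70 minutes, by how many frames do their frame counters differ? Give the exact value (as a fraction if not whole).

18000/143 frames

70 min = 4200 s.
A emits 30 × 4200 = 126000 frames; B emits 30000/1001 × 4200 = 18000000/143.
Difference = 18000/143 frames (≈ 125.8741); B is behind A.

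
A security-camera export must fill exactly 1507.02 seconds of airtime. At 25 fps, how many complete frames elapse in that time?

Frames = 1507.02 × 25 = 75351/2 ≈ 37675.5000.
Complete frames: 37675.

37675 frames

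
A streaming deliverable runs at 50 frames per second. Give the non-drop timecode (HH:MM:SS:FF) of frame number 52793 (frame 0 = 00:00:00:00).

52793 ÷ 50 = 1055 full seconds, remainder 43 frames.
1055 s = 0 h 17 min 35 s.
Timecode: 00:17:35:43.

00:17:35:43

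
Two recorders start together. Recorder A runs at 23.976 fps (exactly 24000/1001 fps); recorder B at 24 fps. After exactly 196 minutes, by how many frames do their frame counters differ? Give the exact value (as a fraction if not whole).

196 min = 11760 s.
A emits 24000/1001 × 11760 = 40320000/143 frames; B emits 24 × 11760 = 282240.
Difference = 40320/143 frames (≈ 281.9580); B is ahead of A.

40320/143 frames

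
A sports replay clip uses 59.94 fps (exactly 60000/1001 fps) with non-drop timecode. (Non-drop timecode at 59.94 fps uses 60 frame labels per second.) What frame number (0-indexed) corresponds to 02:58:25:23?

Total seconds to the label: (2 × 3600 + 58 × 60 + 25) = 10705.
Frame index = 10705 × 60 + 23 = 642323.

642323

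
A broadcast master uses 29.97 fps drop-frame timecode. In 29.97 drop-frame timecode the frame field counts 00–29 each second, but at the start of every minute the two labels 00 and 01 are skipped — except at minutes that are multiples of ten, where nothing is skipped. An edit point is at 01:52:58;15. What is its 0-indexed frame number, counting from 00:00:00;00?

Complete 10-minute blocks: 11, each 17982 frames → 197802.
Remaining 2 whole minutes in the current block: 1800 + 1 × 1798 = 3598 frames.
Within the current minute: 58 × 30 + 15 − 2 = 1753 (labels ;00/;01 skipped at this minute). Total = 197802 + 3598 + 1753 = 203153.

203153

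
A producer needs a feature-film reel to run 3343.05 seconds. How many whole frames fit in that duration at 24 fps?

Frames = 3343.05 × 24 = 401166/5 ≈ 80233.2000.
Complete frames: 80233.

80233 frames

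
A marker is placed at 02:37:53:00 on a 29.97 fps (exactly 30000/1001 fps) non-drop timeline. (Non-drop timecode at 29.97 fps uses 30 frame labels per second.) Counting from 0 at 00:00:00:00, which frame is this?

Total seconds to the label: (2 × 3600 + 37 × 60 + 53) = 9473.
Frame index = 9473 × 30 + 0 = 284190.

284190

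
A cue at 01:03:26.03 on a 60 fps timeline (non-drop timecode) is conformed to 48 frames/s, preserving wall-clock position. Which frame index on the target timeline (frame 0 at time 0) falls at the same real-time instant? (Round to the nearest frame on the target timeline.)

Source frame index: (1×3600 + 3×60 + 26) × 60 + 3 = 228363.
Real time: 228363 / (60) = 76121/20 s.
Target frame: (76121/20) × (48) = 913452/5 ≈ 182690.400 → 182690.

frame 182690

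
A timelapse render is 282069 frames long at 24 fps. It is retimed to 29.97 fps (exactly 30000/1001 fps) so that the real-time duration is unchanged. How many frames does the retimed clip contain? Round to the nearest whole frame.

Frames at target rate = 282069 × (30000/1001) / (24) = 352586250/1001 ≈ 352234.016.
Nearest whole frame: 352234.

352234 frames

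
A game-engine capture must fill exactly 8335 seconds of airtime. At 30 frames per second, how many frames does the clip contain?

Frames = 8335 × 30 = 250050.

250050 frames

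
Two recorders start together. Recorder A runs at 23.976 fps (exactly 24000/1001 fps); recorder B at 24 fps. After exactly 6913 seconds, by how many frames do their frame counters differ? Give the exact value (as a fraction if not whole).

A emits 24000/1001 × 6913 = 165912000/1001 frames; B emits 24 × 6913 = 165912.
Difference = 165912/1001 frames (≈ 165.7463); B is ahead of A.

165912/1001 frames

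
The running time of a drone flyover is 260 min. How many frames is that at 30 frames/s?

260 min = 15600 s.
Frames = 15600 × 30 = 468000.

468000 frames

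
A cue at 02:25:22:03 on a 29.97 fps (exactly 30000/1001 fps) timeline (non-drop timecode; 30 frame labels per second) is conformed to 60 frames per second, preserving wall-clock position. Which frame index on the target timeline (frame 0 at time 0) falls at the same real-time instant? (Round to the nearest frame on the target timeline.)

frame 523849

Source frame index: (2×3600 + 25×60 + 22) × 30 + 3 = 261663.
Real time: 261663 / (30000/1001) = 87308221/10000 s.
Target frame: (87308221/10000) × (60) = 261924663/500 ≈ 523849.326 → 523849.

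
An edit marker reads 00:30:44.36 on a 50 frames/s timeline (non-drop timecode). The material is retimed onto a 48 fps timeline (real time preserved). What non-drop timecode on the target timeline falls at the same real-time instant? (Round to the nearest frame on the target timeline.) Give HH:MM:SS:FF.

Source frame index: (0×3600 + 30×60 + 44) × 50 + 36 = 92236.
Real time: 92236 / (50) = 46118/25 s.
Target frame: (46118/25) × (48) = 2213664/25 ≈ 88546.560 → 88547.
At 48 labels/s: frame 88547 → 00:30:44:35.

00:30:44:35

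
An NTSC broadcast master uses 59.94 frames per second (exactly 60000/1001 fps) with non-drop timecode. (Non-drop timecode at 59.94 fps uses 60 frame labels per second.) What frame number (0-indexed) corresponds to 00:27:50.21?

Total seconds to the label: (0 × 3600 + 27 × 60 + 50) = 1670.
Frame index = 1670 × 60 + 21 = 100221.

100221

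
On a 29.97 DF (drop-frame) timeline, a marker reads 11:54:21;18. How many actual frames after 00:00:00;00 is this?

As if non-drop at 30 labels/s: (11 × 3600 + 54 × 60 + 21) × 30 + 18 = 1285848.
Minute boundaries passed: 714; those not divisible by 10: 714 − 71 = 643; dropped labels = 2 × 643 = 1286.
Actual frame index = 1285848 − 1286 = 1284562.

1284562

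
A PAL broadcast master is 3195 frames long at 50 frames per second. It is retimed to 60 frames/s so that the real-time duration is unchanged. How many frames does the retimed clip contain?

Target frames = source frames × (target rate / source rate) = 3195 × (60)/(50) = 3195 × 6/5 = 3834.

3834 frames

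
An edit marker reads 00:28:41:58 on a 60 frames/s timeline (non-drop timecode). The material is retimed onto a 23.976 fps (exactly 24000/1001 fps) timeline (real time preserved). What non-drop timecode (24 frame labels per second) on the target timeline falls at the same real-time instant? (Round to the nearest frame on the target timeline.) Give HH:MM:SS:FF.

00:28:40:06

Source frame index: (0×3600 + 28×60 + 41) × 60 + 58 = 103318.
Real time: 103318 / (60) = 51659/30 s.
Target frame: (51659/30) × (24000/1001) = 41327200/1001 ≈ 41285.914 → 41286.
At 24 labels/s: frame 41286 → 00:28:40:06.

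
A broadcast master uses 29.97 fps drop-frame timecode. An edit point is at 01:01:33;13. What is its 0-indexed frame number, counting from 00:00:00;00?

110693

As if non-drop at 30 labels/s: (1 × 3600 + 1 × 60 + 33) × 30 + 13 = 110803.
Minute boundaries passed: 61; those not divisible by 10: 61 − 6 = 55; dropped labels = 2 × 55 = 110.
Actual frame index = 110803 − 110 = 110693.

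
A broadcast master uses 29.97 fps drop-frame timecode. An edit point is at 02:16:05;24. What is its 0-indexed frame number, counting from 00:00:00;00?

244728

Complete 10-minute blocks: 13, each 17982 frames → 233766.
Remaining 6 whole minutes in the current block: 1800 + 5 × 1798 = 10790 frames.
Within the current minute: 5 × 30 + 24 − 2 = 172 (labels ;00/;01 skipped at this minute). Total = 233766 + 10790 + 172 = 244728.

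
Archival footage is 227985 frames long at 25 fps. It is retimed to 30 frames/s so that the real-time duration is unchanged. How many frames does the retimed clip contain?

273582 frames

Target frames = source frames × (target rate / source rate) = 227985 × (30)/(25) = 227985 × 6/5 = 273582.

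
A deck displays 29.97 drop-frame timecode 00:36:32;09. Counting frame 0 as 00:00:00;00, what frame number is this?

65703

Complete 10-minute blocks: 3, each 17982 frames → 53946.
Remaining 6 whole minutes in the current block: 1800 + 5 × 1798 = 10790 frames.
Within the current minute: 32 × 30 + 9 − 2 = 967 (labels ;00/;01 skipped at this minute). Total = 53946 + 10790 + 967 = 65703.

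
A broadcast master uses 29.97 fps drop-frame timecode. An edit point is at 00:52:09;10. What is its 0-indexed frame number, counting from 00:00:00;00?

As if non-drop at 30 labels/s: (0 × 3600 + 52 × 60 + 9) × 30 + 10 = 93880.
Minute boundaries passed: 52; those not divisible by 10: 52 − 5 = 47; dropped labels = 2 × 47 = 94.
Actual frame index = 93880 − 94 = 93786.

93786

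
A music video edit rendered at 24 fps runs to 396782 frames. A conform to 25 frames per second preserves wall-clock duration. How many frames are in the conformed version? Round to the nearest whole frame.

Frames at target rate = 396782 × (25) / (24) = 4959775/12 ≈ 413314.583.
Nearest whole frame: 413315.

413315 frames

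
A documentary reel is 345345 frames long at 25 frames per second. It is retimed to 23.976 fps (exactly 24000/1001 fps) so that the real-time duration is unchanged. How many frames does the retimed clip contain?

331200 frames

Target frames = source frames × (target rate / source rate) = 345345 × (24000/1001)/(25) = 345345 × 960/1001 = 331200.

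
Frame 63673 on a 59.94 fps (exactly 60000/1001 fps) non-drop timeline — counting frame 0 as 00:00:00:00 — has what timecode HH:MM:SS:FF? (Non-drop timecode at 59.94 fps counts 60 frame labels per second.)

63673 ÷ 60 = 1061 full seconds, remainder 13 frames.
1061 s = 0 h 17 min 41 s.
Timecode: 00:17:41:13.

00:17:41:13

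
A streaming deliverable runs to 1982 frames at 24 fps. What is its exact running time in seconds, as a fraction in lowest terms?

991/12 seconds

Running time = 1982 ÷ (24) = 1982 × 1/24 = 991/12 s.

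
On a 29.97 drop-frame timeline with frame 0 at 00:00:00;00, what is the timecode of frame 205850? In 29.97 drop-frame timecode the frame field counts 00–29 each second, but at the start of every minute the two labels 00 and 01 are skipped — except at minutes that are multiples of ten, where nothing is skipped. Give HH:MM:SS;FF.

01:54:28;16

Each 10-minute DF block holds 10 × 60 × 30 − 9 × 2 = 17982 frames. 205850 ÷ 17982 → 11 full blocks, remainder 8048.
Within the partial block the first minute is 1800 frames and each further minute 1798, so 4 further minute boundaries passed. Total skipped labels = 18 × 11 + 2 × 4 = 206.
Non-drop label index = 205850 + 206 = 206056; at 30 labels/s that is 01:54:28:16, i.e. DF 01:54:28;16.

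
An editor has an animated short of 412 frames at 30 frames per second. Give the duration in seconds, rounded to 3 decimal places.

Running time = 412 × 1/30 = 206/15 s ≈ 13.733 s.

13.733 seconds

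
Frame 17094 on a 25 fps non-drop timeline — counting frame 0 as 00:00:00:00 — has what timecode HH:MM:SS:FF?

17094 ÷ 25 = 683 full seconds, remainder 19 frames.
683 s = 0 h 11 min 23 s.
Timecode: 00:11:23:19.

00:11:23:19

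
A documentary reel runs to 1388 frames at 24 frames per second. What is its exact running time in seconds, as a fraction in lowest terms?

347/6 seconds

Running time = 1388 ÷ (24) = 1388 × 1/24 = 347/6 s.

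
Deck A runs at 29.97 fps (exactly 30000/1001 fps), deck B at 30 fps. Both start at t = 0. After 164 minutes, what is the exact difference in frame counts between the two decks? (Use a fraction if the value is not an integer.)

295200/1001 frames

164 min = 9840 s.
A emits 30000/1001 × 9840 = 295200000/1001 frames; B emits 30 × 9840 = 295200.
Difference = 295200/1001 frames (≈ 294.9051); B is ahead of A.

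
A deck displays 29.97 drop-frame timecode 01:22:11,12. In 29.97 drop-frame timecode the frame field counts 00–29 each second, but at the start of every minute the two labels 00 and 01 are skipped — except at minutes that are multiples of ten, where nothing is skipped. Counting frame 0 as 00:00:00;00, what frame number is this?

147794

Complete 10-minute blocks: 8, each 17982 frames → 143856.
Remaining 2 whole minutes in the current block: 1800 + 1 × 1798 = 3598 frames.
Within the current minute: 11 × 30 + 12 − 2 = 340 (labels ;00/;01 skipped at this minute). Total = 143856 + 3598 + 340 = 147794.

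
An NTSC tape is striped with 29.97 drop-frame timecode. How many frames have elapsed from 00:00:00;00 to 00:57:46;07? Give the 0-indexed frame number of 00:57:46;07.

As if non-drop at 30 labels/s: (0 × 3600 + 57 × 60 + 46) × 30 + 7 = 103987.
Minute boundaries passed: 57; those not divisible by 10: 57 − 5 = 52; dropped labels = 2 × 52 = 104.
Actual frame index = 103987 − 104 = 103883.

103883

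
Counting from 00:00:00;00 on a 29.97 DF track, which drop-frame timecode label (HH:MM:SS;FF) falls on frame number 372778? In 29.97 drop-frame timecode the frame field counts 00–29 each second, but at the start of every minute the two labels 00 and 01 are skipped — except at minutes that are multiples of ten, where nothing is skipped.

Ten DF minutes hold 17982 frames, so frame 372778 lies in block 20 (frames 359640–377621) with 13138 frames into that block.
The block's first minute is 1800 frames and the rest 1798 each; 13138 frames reaches minute 7, so 20 × 18 + 7 × 2 = 374 labels have been skipped so far.
Adding those back, label number 372778 + 374 = 373152 at 30 labels/s is 12438 s + 12 f = 3 h 27 min 18 s frame 12, i.e. 03:27:18;12.

03:27:18;12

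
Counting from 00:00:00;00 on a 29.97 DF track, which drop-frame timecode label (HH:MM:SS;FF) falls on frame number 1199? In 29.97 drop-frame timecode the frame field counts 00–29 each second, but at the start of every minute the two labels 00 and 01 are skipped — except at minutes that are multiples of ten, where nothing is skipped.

Ten DF minutes hold 17982 frames, so frame 1199 lies in block 0 (frames 0–17981) with 1199 frames into that block.
The block's first minute is 1800 frames and the rest 1798 each; 1199 frames reaches minute 0, so 0 × 18 + 0 × 2 = 0 labels have been skipped so far.
Adding those back, label number 1199 + 0 = 1199 at 30 labels/s is 39 s + 29 f = 0 h 0 min 39 s frame 29, i.e. 00:00:39;29.

00:00:39;29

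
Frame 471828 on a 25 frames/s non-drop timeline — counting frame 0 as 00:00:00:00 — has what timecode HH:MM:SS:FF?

05:14:33:03

471828 ÷ 25 = 18873 full seconds, remainder 3 frames.
18873 s = 5 h 14 min 33 s.
Timecode: 05:14:33:03.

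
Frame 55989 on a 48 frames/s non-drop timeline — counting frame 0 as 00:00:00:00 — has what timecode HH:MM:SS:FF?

55989 ÷ 48 = 1166 full seconds, remainder 21 frames.
1166 s = 0 h 19 min 26 s.
Timecode: 00:19:26:21.

00:19:26:21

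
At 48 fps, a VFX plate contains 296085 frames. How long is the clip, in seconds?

Running time = 296085 / (48) = 6168.4375 s.

6168.4375 seconds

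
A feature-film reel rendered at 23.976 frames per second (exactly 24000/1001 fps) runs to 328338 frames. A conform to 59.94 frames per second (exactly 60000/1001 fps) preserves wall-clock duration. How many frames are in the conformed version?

Target frames = source frames × (target rate / source rate) = 328338 × (60000/1001)/(24000/1001) = 328338 × 5/2 = 820845.

820845 frames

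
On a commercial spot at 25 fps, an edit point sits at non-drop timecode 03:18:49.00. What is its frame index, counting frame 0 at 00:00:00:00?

298225

Total seconds to the label: (3 × 3600 + 18 × 60 + 49) = 11929.
Frame index = 11929 × 25 + 0 = 298225.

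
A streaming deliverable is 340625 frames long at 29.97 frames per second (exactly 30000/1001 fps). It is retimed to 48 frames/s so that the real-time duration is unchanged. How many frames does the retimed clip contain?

545545 frames

Target frames = source frames × (target rate / source rate) = 340625 × (48)/(30000/1001) = 340625 × 1001/625 = 545545.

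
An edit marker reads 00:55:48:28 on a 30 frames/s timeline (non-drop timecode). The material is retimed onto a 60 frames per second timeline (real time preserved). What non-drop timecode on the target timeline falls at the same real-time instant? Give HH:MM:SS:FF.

Source frame index: (0×3600 + 55×60 + 48) × 30 + 28 = 100468.
Real time: 100468 / (30) = 50234/15 s.
Target frame: (50234/15) × (60) = 200936.
At 60 labels/s: frame 200936 → 00:55:48:56.

00:55:48:56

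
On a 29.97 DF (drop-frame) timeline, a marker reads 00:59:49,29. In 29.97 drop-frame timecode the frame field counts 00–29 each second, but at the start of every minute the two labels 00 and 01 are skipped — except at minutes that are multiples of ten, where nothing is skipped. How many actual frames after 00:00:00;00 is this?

107591

Complete 10-minute blocks: 5, each 17982 frames → 89910.
Remaining 9 whole minutes in the current block: 1800 + 8 × 1798 = 16184 frames.
Within the current minute: 49 × 30 + 29 − 2 = 1497 (labels ;00/;01 skipped at this minute). Total = 89910 + 16184 + 1497 = 107591.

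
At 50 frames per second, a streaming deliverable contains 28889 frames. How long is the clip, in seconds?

577.78 seconds

Running time = 28889 / (50) = 577.78 s.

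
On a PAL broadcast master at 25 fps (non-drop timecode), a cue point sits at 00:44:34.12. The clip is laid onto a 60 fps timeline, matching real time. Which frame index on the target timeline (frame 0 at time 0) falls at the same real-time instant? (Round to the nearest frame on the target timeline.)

frame 160469

Source frame index: (0×3600 + 44×60 + 34) × 25 + 12 = 66862.
Real time: 66862 / (25) = 66862/25 s.
Target frame: (66862/25) × (60) = 802344/5 ≈ 160468.800 → 160469.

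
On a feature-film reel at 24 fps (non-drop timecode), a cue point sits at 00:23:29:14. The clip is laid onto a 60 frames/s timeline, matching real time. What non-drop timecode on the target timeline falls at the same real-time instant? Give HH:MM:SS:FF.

00:23:29:35

Source frame index: (0×3600 + 23×60 + 29) × 24 + 14 = 33830.
Real time: 33830 / (24) = 16915/12 s.
Target frame: (16915/12) × (60) = 84575.
At 60 labels/s: frame 84575 → 00:23:29:35.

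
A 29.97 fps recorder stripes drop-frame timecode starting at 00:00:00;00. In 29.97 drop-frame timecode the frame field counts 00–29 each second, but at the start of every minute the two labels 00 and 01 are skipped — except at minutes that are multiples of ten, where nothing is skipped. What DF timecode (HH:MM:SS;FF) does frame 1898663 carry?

Ten DF minutes hold 17982 frames, so frame 1898663 lies in block 105 (frames 1888110–1906091) with 10553 frames into that block.
The block's first minute is 1800 frames and the rest 1798 each; 10553 frames reaches minute 5, so 105 × 18 + 5 × 2 = 1900 labels have been skipped so far.
Adding those back, label number 1898663 + 1900 = 1900563 at 30 labels/s is 63352 s + 3 f = 17 h 35 min 52 s frame 3, i.e. 17:35:52;03.

17:35:52;03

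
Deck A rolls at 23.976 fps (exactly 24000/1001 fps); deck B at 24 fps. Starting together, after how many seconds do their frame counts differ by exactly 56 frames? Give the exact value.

The gap grows by |24 − 24000/1001| = 24/1001 frames per second.
Time for a 56-frame gap: 56 ÷ (24/1001) = 7007/3 s.

7007/3 seconds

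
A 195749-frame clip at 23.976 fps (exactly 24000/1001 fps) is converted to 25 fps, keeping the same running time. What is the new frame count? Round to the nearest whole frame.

Frames at target rate = 195749 × (25) / (24000/1001) = 195944749/960 ≈ 204109.114.
Nearest whole frame: 204109.

204109 frames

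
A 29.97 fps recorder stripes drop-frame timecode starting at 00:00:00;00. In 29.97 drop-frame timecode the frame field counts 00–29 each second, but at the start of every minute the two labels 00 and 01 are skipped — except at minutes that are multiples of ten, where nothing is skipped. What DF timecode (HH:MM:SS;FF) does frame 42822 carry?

Each 10-minute DF block holds 10 × 60 × 30 − 9 × 2 = 17982 frames. 42822 ÷ 17982 → 2 full blocks, remainder 6858.
Within the partial block the first minute is 1800 frames and each further minute 1798, so 3 further minute boundaries passed. Total skipped labels = 18 × 2 + 2 × 3 = 42.
Non-drop label index = 42822 + 42 = 42864; at 30 labels/s that is 00:23:48:24, i.e. DF 00:23:48;24.

00:23:48;24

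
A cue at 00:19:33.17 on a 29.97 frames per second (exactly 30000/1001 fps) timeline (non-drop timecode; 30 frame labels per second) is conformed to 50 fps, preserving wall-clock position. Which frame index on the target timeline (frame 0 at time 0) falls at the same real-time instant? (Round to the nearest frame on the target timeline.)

frame 58737

Source frame index: (0×3600 + 19×60 + 33) × 30 + 17 = 35207.
Real time: 35207 / (30000/1001) = 35242207/30000 s.
Target frame: (35242207/30000) × (50) = 35242207/600 ≈ 58737.012 → 58737.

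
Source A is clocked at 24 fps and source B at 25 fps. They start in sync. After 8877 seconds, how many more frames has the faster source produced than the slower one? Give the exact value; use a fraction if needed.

A emits 24 × 8877 = 213048 frames; B emits 25 × 8877 = 221925.
Difference = 8877 frames; B is ahead of A.

8877 frames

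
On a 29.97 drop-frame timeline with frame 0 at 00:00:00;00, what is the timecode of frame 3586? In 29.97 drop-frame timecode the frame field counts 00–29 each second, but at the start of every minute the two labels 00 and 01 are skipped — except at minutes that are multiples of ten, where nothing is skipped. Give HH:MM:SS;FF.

Each 10-minute DF block holds 10 × 60 × 30 − 9 × 2 = 17982 frames. 3586 ÷ 17982 → 0 full blocks, remainder 3586.
Within the partial block the first minute is 1800 frames and each further minute 1798, so 1 further minute boundary passed. Total skipped labels = 18 × 0 + 2 × 1 = 2.
Non-drop label index = 3586 + 2 = 3588; at 30 labels/s that is 00:01:59:18, i.e. DF 00:01:59;18.

00:01:59;18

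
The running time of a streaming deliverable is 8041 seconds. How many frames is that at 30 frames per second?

241230 frames

Frames = 8041 × 30 = 241230.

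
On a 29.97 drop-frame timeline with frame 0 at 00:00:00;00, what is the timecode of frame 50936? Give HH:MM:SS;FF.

00:28:19;18

Each 10-minute DF block holds 10 × 60 × 30 − 9 × 2 = 17982 frames. 50936 ÷ 17982 → 2 full blocks, remainder 14972.
Within the partial block the first minute is 1800 frames and each further minute 1798, so 8 further minute boundaries passed. Total skipped labels = 18 × 2 + 2 × 8 = 52.
Non-drop label index = 50936 + 52 = 50988; at 30 labels/s that is 00:28:19:18, i.e. DF 00:28:19;18.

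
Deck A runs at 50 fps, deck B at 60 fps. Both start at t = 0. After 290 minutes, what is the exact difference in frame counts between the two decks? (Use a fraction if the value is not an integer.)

290 min = 17400 s.
A emits 50 × 17400 = 870000 frames; B emits 60 × 17400 = 1044000.
Difference = 174000 frames; B is ahead of A.

174000 frames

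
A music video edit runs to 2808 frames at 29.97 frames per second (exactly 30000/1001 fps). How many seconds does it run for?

93.6936 seconds

Running time = 2808 / (30000/1001) = 93.6936 s.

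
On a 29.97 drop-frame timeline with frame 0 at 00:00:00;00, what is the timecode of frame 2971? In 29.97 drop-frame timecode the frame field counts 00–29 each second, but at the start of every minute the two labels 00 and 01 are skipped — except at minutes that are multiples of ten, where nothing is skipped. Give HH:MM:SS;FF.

00:01:39;03

Ten DF minutes hold 17982 frames, so frame 2971 lies in block 0 (frames 0–17981) with 2971 frames into that block.
The block's first minute is 1800 frames and the rest 1798 each; 2971 frames reaches minute 1, so 0 × 18 + 1 × 2 = 2 labels have been skipped so far.
Adding those back, label number 2971 + 2 = 2973 at 30 labels/s is 99 s + 3 f = 0 h 1 min 39 s frame 3, i.e. 00:01:39;03.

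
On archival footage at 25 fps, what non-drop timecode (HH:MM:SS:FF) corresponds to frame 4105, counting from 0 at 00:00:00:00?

4105 ÷ 25 = 164 full seconds, remainder 5 frames.
164 s = 0 h 2 min 44 s.
Timecode: 00:02:44:05.

00:02:44:05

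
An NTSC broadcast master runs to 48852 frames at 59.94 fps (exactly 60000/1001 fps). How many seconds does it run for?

815.0142 seconds

Running time = 48852 / (60000/1001) = 815.0142 s.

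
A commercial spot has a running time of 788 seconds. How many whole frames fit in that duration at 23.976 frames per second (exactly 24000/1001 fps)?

18893 frames

Frames = 788 × 24000/1001 = 18912000/1001 ≈ 18893.1069.
Complete frames: 18893.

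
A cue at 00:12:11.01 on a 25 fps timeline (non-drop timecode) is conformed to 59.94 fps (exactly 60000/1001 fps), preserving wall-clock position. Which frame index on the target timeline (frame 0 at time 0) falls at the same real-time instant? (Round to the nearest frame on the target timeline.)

Source frame index: (0×3600 + 12×60 + 11) × 25 + 1 = 18276.
Real time: 18276 / (25) = 18276/25 s.
Target frame: (18276/25) × (60000/1001) = 43862400/1001 ≈ 43818.581 → 43819.

frame 43819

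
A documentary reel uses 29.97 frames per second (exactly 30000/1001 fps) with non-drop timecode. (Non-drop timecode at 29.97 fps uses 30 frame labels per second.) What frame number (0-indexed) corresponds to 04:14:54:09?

Total seconds to the label: (4 × 3600 + 14 × 60 + 54) = 15294.
Frame index = 15294 × 30 + 9 = 458829.

458829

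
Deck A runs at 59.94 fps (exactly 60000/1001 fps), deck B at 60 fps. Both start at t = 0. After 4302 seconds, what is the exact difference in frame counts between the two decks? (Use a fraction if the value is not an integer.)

A emits 60000/1001 × 4302 = 258120000/1001 frames; B emits 60 × 4302 = 258120.
Difference = 258120/1001 frames (≈ 257.8621); B is ahead of A.

258120/1001 frames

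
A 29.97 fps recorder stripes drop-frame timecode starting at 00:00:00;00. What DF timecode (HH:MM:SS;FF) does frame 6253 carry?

Each 10-minute DF block holds 10 × 60 × 30 − 9 × 2 = 17982 frames. 6253 ÷ 17982 → 0 full blocks, remainder 6253.
Within the partial block the first minute is 1800 frames and each further minute 1798, so 3 further minute boundaries passed. Total skipped labels = 18 × 0 + 2 × 3 = 6.
Non-drop label index = 6253 + 6 = 6259; at 30 labels/s that is 00:03:28:19, i.e. DF 00:03:28;19.

00:03:28;19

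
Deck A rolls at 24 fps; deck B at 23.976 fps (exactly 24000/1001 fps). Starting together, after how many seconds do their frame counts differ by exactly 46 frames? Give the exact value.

23023/12 seconds

The gap grows by |24000/1001 − 24| = 24/1001 frames per second.
Time for a 46-frame gap: 46 ÷ (24/1001) = 23023/12 s.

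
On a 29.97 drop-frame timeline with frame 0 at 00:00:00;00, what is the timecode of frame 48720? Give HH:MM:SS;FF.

00:27:05;20

Ten DF minutes hold 17982 frames, so frame 48720 lies in block 2 (frames 35964–53945) with 12756 frames into that block.
The block's first minute is 1800 frames and the rest 1798 each; 12756 frames reaches minute 7, so 2 × 18 + 7 × 2 = 50 labels have been skipped so far.
Adding those back, label number 48720 + 50 = 48770 at 30 labels/s is 1625 s + 20 f = 0 h 27 min 5 s frame 20, i.e. 00:27:05;20.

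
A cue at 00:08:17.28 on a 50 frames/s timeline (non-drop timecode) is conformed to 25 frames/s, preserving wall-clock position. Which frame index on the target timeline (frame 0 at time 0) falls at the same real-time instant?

frame 12439

Source frame index: (0×3600 + 8×60 + 17) × 50 + 28 = 24878.
Real time: 24878 / (50) = 12439/25 s.
Target frame: (12439/25) × (25) = 12439.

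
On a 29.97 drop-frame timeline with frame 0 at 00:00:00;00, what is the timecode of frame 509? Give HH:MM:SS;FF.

00:00:16;29

Each 10-minute DF block holds 10 × 60 × 30 − 9 × 2 = 17982 frames. 509 ÷ 17982 → 0 full blocks, remainder 509.
Within the partial block the first minute is 1800 frames and each further minute 1798, so 0 further minute boundaries passed. Total skipped labels = 18 × 0 + 2 × 0 = 0.
Non-drop label index = 509 + 0 = 509; at 30 labels/s that is 00:00:16:29, i.e. DF 00:00:16;29.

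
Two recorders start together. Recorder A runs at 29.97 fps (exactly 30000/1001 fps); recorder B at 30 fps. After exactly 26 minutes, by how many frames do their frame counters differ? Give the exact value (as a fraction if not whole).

26 min = 1560 s.
A emits 30000/1001 × 1560 = 3600000/77 frames; B emits 30 × 1560 = 46800.
Difference = 3600/77 frames (≈ 46.7532); B is ahead of A.

3600/77 frames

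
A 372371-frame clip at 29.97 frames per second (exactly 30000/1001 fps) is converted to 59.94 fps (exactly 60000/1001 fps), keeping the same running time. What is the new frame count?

Target frames = source frames × (target rate / source rate) = 372371 × (60000/1001)/(30000/1001) = 372371 × 2 = 744742.

744742 frames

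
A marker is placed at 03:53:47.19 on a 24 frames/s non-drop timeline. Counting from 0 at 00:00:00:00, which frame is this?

Total seconds to the label: (3 × 3600 + 53 × 60 + 47) = 14027.
Frame index = 14027 × 24 + 19 = 336667.

336667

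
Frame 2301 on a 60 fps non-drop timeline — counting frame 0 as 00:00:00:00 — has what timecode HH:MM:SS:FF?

00:00:38:21

2301 ÷ 60 = 38 full seconds, remainder 21 frames.
38 s = 0 h 0 min 38 s.
Timecode: 00:00:38:21.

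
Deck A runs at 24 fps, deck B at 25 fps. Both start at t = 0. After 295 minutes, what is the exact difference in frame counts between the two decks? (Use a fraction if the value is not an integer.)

295 min = 17700 s.
A emits 24 × 17700 = 424800 frames; B emits 25 × 17700 = 442500.
Difference = 17700 frames; B is ahead of A.

17700 frames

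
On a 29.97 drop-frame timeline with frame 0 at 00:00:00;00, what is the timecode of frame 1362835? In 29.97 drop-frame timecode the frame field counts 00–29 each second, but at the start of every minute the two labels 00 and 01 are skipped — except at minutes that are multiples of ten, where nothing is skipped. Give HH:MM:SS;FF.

12:37:53;09

Each 10-minute DF block holds 10 × 60 × 30 − 9 × 2 = 17982 frames. 1362835 ÷ 17982 → 75 full blocks, remainder 14185.
Within the partial block the first minute is 1800 frames and each further minute 1798, so 7 further minute boundaries passed. Total skipped labels = 18 × 75 + 2 × 7 = 1364.
Non-drop label index = 1362835 + 1364 = 1364199; at 30 labels/s that is 12:37:53:09, i.e. DF 12:37:53;09.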